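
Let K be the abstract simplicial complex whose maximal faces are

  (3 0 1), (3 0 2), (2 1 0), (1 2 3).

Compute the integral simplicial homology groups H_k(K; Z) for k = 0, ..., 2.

Order the vertices as 0 < 1 < 2 < 3. Listing each simplex with vertices in this order, K has dimension 2 with simplices:

  0-simplices (4): [0], [1], [2], [3]
  1-simplices (6): [0,1], [0,2], [0,3], [1,2], [1,3], [2,3]
  2-simplices (4): [0,1,2], [0,1,3], [0,2,3], [1,2,3]

so the chain groups are C_0 ≅ Z^4, C_1 ≅ Z^6, C_2 ≅ Z^4.

∂_1: C_1 → C_0 is given by ∂[p,q] = [q] − [p].
The resulting 4×6 matrix has rank 3, and its Smith normal form has invariant factors (1,1,1).

∂_2: C_2 → C_1 maps a triangle to the signed sum of its edges. For instance
  ∂[0,1,2] = [1,2] − [0,2] + [0,1],
  ∂[1,2,3] = [2,3] − [1,3] + [1,2].
The resulting 6×4 matrix has rank 3, and its Smith normal form has invariant factors (1,1,1).

Computing H_k = (kernel of ∂_k) / (image of ∂_{k+1}):

  H_0: rank C_0 − rank ∂_1 = 4 − 3 = 1, and the invariant factors of ∂_1 are all 1, so H_0 = Z.
  H_1: rank ker ∂_1 − rank ∂_2 = (6 − 3) − 3 = 0, and the invariant factors of ∂_2 are all 1, so H_1 = 0.
  H_2: rank ker ∂_2 − rank ∂_3 = (4 − 3) − 0 = 1, and there is no ∂_3, so H_2 = Z.

(K is a triangulation of the 2-sphere S^2.)

H_0 ≅ Z,  H_1 = 0,  H_2 ≅ Z.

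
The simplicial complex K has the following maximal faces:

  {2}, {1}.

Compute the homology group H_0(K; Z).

H_0 ≅ Z^2.

Order the vertices as 1 < 2. Listing each simplex with vertices in this order, K has dimension 0 with simplices:

  0-simplices (2): [1], [2]

Hence C_0 ≅ Z^2.

Now H_k = ker ∂_k / im ∂_{k+1}, so:

  H_0: rank C_0 − rank ∂_1 = 2 − 0 = 2, and there is no ∂_1, so H_0 = Z^2.

(K is a triangulation of a set of 2 points.)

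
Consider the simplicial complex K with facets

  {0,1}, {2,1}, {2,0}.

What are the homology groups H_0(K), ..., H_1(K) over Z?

H_0 = Z,  H_1 = Z.

We work with the vertex ordering 0 < 1 < 2. The simplices of K, each written with vertices in increasing order, are:

  0-simplices (3): [0], [1], [2]
  1-simplices (3): [0,1], [0,2], [1,2]

giving chain groups C_0 ≅ Z^3, C_1 ≅ Z^3.

The boundary map ∂_1: C_1 → C_0 maps an edge to its endpoints' difference, ∂[p,q] = q − p. For instance
  ∂[0,2] = [2] − [0].
This gives a 3×3 integer matrix of rank 2; reducing to Smith normal form yields diagonal entries (1,1).

Reading off H_k = ker ∂_k / im ∂_{k+1}:

  H_0: rank C_0 − rank ∂_1 = 3 − 2 = 1, and the invariant factors of ∂_1 are all 1, so H_0 ≅ Z.
  H_1: rank ker ∂_1 − rank ∂_2 = (3 − 2) − 0 = 1, and there is no ∂_2, so H_1 ≅ Z.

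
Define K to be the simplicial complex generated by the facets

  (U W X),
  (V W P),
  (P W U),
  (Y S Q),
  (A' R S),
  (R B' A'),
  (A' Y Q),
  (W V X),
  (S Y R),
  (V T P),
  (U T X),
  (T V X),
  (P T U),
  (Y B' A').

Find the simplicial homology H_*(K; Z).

We work with the vertex ordering P < Q < R < S < T < U < V < W < X < Y < A' < B'. The simplices of K, each written with vertices in increasing order, are:

  0-simplices (12): [P], [Q], [R], [S], [T], [U], [V], [W], [X], [Y], [A'], [B']
  1-simplices (24): (24 of them)
  2-simplices (14): [P,T,U], [P,T,V], [P,U,W], [P,V,W], [Q,S,Y], [Q,Y,A'], [R,S,Y], [R,S,A'], [R,A',B'], [T,U,X], [T,V,X], [U,W,X], [V,W,X], [Y,A',B']

so the chain groups are C_0 ≅ Z^12, C_1 ≅ Z^24, C_2 ≅ Z^14.

The boundary map ∂_1: C_1 → C_0 maps an edge to its endpoints' difference, ∂[p,q] = q − p.
The 12×24 boundary matrix has rank 10 and Smith normal form diag(1,1,1,1,1,1,1,1,1,1).

∂_2: C_2 → C_1 acts by ∂[p,q,r] = [q,r] − [p,r] + [p,q]. For instance
  ∂[R,S,Y] = [S,Y] − [R,Y] + [R,S],
  ∂[P,T,V] = [T,V] − [P,V] + [P,T].
The resulting 24×14 matrix has rank 13, and its Smith normal form has invariant factors (1,1,1,1,1,1,1,1,1,1,1,1,1).

Computing H_k = (kernel of ∂_k) / (image of ∂_{k+1}):

  H_0: rank C_0 − rank ∂_1 = 12 − 10 = 2, and the invariant factors of ∂_1 are all 1, so H_0 ≅ Z^2.
  H_1: rank ker ∂_1 − rank ∂_2 = (24 − 10) − 13 = 1, and the invariant factors of ∂_2 are all 1, so H_1 ≅ Z.
  H_2: rank ker ∂_2 − rank ∂_3 = (14 − 13) − 0 = 1, and there is no ∂_3, so H_2 ≅ Z.

H_0 ≅ Z^2,  H_1 ≅ Z,  H_2 ≅ Z.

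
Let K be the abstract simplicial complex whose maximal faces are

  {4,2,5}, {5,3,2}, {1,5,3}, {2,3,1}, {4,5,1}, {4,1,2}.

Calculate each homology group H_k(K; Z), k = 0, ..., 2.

H_0 ≅ Z,  H_1 = 0,  H_2 ≅ Z.

We work with the vertex ordering 1 < 2 < 3 < 4 < 5. The simplices of K, each written with vertices in increasing order, are:

  0-simplices (5): [1], [2], [3], [4], [5]
  1-simplices (9): [1,2], [1,3], [1,4], [1,5], [2,3], [2,4], [2,5], [3,5], [4,5]
  2-simplices (6): [1,2,3], [1,2,4], [1,3,5], [1,4,5], [2,3,5], [2,4,5]

giving chain groups C_0 ≅ Z^5, C_1 ≅ Z^9, C_2 ≅ Z^6.

∂_1: C_1 → C_0 sends each edge [p,q] (with p < q) to q − p. For instance
  ∂[2,3] = [3] − [2].
This gives a 5×9 integer matrix of rank 4; reducing to Smith normal form yields diagonal entries (1,1,1,1).

Boundary ∂_2: C_2 → C_1 acts by ∂[p,q,r] = [q,r] − [p,r] + [p,q]. For instance
  ∂[1,2,4] = [2,4] − [1,4] + [1,2],
  ∂[1,4,5] = [4,5] − [1,5] + [1,4].
As a 9×6 matrix over Z this has rank 5, with invariant factors (1,1,1,1,1).

Now H_k = ker ∂_k / im ∂_{k+1}, so:

  H_0: rank C_0 − rank ∂_1 = 5 − 4 = 1, and the invariant factors of ∂_1 are all 1, so H_0 = Z.
  H_1: rank ker ∂_1 − rank ∂_2 = (9 − 4) − 5 = 0, and the invariant factors of ∂_2 are all 1, so H_1 = 0.
  H_2: rank ker ∂_2 − rank ∂_3 = (6 − 5) − 0 = 1, and there is no ∂_3, so H_2 = Z.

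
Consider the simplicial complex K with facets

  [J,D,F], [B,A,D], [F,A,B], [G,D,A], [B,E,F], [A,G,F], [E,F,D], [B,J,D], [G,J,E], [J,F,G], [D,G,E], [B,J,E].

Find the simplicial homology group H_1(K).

H_1 ≅ Z/2.

Fix the vertex order A < B < D < E < F < G < J and write every simplex with vertices in increasing order. Then dim K = 2 and the simplices of K are:

  0-simplices (7): A, B, D, E, F, G, J
  1-simplices (18): AB, AD, AF, AG, BD, BE, BF, BJ, DE, DF, DG, DJ, EF, EG, EJ, FG, FJ, GJ
  2-simplices (12): ABD, ABF, ADG, AFG, BDJ, BEF, BEJ, DEF, DEG, DFJ, EGJ, FGJ

so the chain groups are C_0 ≅ Z^7, C_1 ≅ Z^18, C_2 ≅ Z^12.

The boundary map ∂_1: C_1 → C_0 sends each edge [p,q] (with p < q) to q − p. For instance
  ∂DJ = J − D.
The 7×18 boundary matrix has rank 6 and Smith normal form diag(1,1,1,1,1,1).

The boundary map ∂_2: C_2 → C_1 acts by ∂[p,q,r] = [q,r] − [p,r] + [p,q]. For instance
  ∂ABD = BD − AD + AB,
  ∂BDJ = DJ − BJ + BD.
The 18×12 boundary matrix has rank 12 and Smith normal form diag(1,1,1,1,1,1,1,1,1,1,1,2).

Computing H_k = (kernel of ∂_k) / (image of ∂_{k+1}):

  H_1: rank ker ∂_1 − rank ∂_2 = (18 − 6) − 12 = 0, and ∂_2 has invariant factor 2 > 1, so H_1 = Z/2.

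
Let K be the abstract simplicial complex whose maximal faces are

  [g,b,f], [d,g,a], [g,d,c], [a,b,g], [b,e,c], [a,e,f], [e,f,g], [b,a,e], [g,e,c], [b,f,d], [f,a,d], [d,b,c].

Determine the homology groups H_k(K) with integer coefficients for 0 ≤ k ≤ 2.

Fix the vertex order a < b < c < d < e < f < g and write every simplex with vertices in increasing order. Then dim K = 2 and the simplices of K are:

  0-simplices (7): a, b, c, d, e, f, g
  1-simplices (18): ab, ad, ae, af, ag, bc, bd, be, bf, bg, cd, ce, cg, df, dg, ef, eg, fg
  2-simplices (12): abe, abg, adf, adg, aef, bcd, bce, bdf, bfg, cdg, ceg, efg

Hence C_0 ≅ Z^7, C_1 ≅ Z^18, C_2 ≅ Z^12.

∂_1: C_1 → C_0 sends each edge [p,q] (with p < q) to q − p.
This gives a 7×18 integer matrix of rank 6; reducing to Smith normal form yields diagonal entries (1,1,1,1,1,1).

Boundary ∂_2: C_2 → C_1 maps a triangle to the signed sum of its edges. For instance
  ∂ceg = eg − cg + ce,
  ∂bdf = df − bf + bd.
The 18×12 boundary matrix has rank 12 and Smith normal form diag(1,1,1,1,1,1,1,1,1,1,1,2).

Computing H_k = (kernel of ∂_k) / (image of ∂_{k+1}):

  H_0: rank C_0 − rank ∂_1 = 7 − 6 = 1, and the invariant factors of ∂_1 are all 1, so H_0 ≅ Z.
  H_1: rank ker ∂_1 − rank ∂_2 = (18 − 6) − 12 = 0, and ∂_2 has invariant factor 2 > 1, so H_1 ≅ Z/2.
  H_2: rank ker ∂_2 − rank ∂_3 = (12 − 12) − 0 = 0, and there is no ∂_3, so H_2 ≅ 0.

(K is a triangulation of the real projective plane RP^2.)

H_0 ≅ Z,  H_1 ≅ Z/2,  H_2 = 0.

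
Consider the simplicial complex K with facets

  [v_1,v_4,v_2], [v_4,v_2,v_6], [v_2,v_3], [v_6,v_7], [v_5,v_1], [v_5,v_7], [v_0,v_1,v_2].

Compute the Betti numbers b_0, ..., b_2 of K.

b_0 = 1, b_1 = 1, b_2 = 0.

Order the vertices as v_0 < v_1 < v_2 < v_3 < v_4 < v_5 < v_6 < v_7. Listing each simplex with vertices in this order, K has dimension 2 with simplices:

  0-simplices (8): [v_0], [v_1], [v_2], [v_3], [v_4], [v_5], [v_6], [v_7]
  1-simplices (11): [v_0,v_1], [v_0,v_2], [v_1,v_2], [v_1,v_4], [v_1,v_5], [v_2,v_3], [v_2,v_4], [v_2,v_6], [v_4,v_6], [v_5,v_7], [v_6,v_7]
  2-simplices (3): [v_0,v_1,v_2], [v_1,v_2,v_4], [v_2,v_4,v_6]

so the chain groups are C_0 ≅ Z^8, C_1 ≅ Z^11, C_2 ≅ Z^3.

The boundary map ∂_1: C_1 → C_0 sends each edge [p,q] (with p < q) to q − p. For instance
  ∂[v_2,v_4] = [v_4] − [v_2].
As a 8×11 matrix over Z this has rank 7, with invariant factors (1,1,1,1,1,1,1).

∂_2: C_2 → C_1 acts by ∂[p,q,r] = [q,r] − [p,r] + [p,q]. For instance
  ∂[v_2,v_4,v_6] = [v_4,v_6] − [v_2,v_6] + [v_2,v_4],
  ∂[v_0,v_1,v_2] = [v_1,v_2] − [v_0,v_2] + [v_0,v_1].
As a 11×3 matrix over Z this has rank 3, with invariant factors (1,1,1).

From H_k ≅ ker(∂_k) / im(∂_{k+1}) we obtain:

  H_0: rank C_0 − rank ∂_1 = 8 − 7 = 1, and the invariant factors of ∂_1 are all 1, so H_0 ≅ Z.
  H_1: rank ker ∂_1 − rank ∂_2 = (11 − 7) − 3 = 1, and the invariant factors of ∂_2 are all 1, so H_1 ≅ Z.
  H_2: rank ker ∂_2 − rank ∂_3 = (3 − 3) − 0 = 0, and there is no ∂_3, so H_2 ≅ 0.

Hence the Betti numbers are b_0 = 1, b_1 = 1, b_2 = 0.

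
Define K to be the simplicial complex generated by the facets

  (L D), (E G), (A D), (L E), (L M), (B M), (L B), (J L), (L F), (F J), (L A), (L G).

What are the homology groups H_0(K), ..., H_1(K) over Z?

H_0 ≅ Z,  H_1 ≅ Z^4.

K has 9 vertices, 12 edges.
rank ∂_0 = 0, rank ∂_1 = 8 ⇒ b_0 = 9 − 0 − 8 = 1; all invariant factors of ∂_1 are 1 so no torsion. So H_0 ≅ Z.
rank ∂_1 = 8, rank ∂_2 = 0 ⇒ b_1 = 12 − 8 − 0 = 4. So H_1 ≅ Z^4.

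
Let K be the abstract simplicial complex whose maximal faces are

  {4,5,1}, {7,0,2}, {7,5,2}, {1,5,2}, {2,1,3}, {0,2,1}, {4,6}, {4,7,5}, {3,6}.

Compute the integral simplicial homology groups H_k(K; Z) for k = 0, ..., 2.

H_0 ≅ Z,  H_1 ≅ Z,  H_2 = 0.

Fix the vertex order 0 < 1 < 2 < 3 < 4 < 5 < 6 < 7 and write every simplex with vertices in increasing order. Then dim K = 2 and the simplices of K are:

  0-simplices (8): [0], [1], [2], [3], [4], [5], [6], [7]
  1-simplices (15): [0,1], [0,2], [0,7], [1,2], [1,3], [1,4], [1,5], [2,3], [2,5], [2,7], [3,6], [4,5], [4,6], [4,7], [5,7]
  2-simplices (7): [0,1,2], [0,2,7], [1,2,3], [1,2,5], [1,4,5], [2,5,7], [4,5,7]

giving chain groups C_0 ≅ Z^8, C_1 ≅ Z^15, C_2 ≅ Z^7.

∂_1: C_1 → C_0 sends each edge [p,q] (with p < q) to q − p. For instance
  ∂[4,5] = [5] − [4].
This gives a 8×15 integer matrix of rank 7; reducing to Smith normal form yields diagonal entries (1,1,1,1,1,1,1).

∂_2: C_2 → C_1 sends each 2-simplex [p,q,r] to [q,r] − [p,r] + [p,q]. For instance
  ∂[4,5,7] = [5,7] − [4,7] + [4,5],
  ∂[0,1,2] = [1,2] − [0,2] + [0,1].
This gives a 15×7 integer matrix of rank 7; reducing to Smith normal form yields diagonal entries (1,1,1,1,1,1,1).

Reading off H_k = ker ∂_k / im ∂_{k+1}:

  H_0: rank C_0 − rank ∂_1 = 8 − 7 = 1, and the invariant factors of ∂_1 are all 1, so H_0 = Z.
  H_1: rank ker ∂_1 − rank ∂_2 = (15 − 7) − 7 = 1, and the invariant factors of ∂_2 are all 1, so H_1 = Z.
  H_2: rank ker ∂_2 − rank ∂_3 = (7 − 7) − 0 = 0, and there is no ∂_3, so H_2 = 0.

As a check, the Euler characteristic is 8 − 15 + 7 = 0, which agrees with 1 − 1 + 0 = 0.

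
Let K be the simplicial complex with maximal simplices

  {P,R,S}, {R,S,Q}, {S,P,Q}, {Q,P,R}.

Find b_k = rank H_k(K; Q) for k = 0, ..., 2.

b_0 = 1, b_1 = 0, b_2 = 1.

Take the total order P < Q < R < S on the vertex set. Then K (dimension 2) consists of the simplices:

  0-simplices (4): P, Q, R, S
  1-simplices (6): PQ, PR, PS, QR, QS, RS
  2-simplices (4): PQR, PQS, PRS, QRS

giving chain groups C_0 ≅ Z^4, C_1 ≅ Z^6, C_2 ≅ Z^4.

∂_1: C_1 → C_0 sends each edge [p,q] (with p < q) to q − p.
As a 4×6 matrix over Z this has rank 3, with invariant factors (1,1,1).

Boundary ∂_2: C_2 → C_1 sends each 2-simplex [p,q,r] to [q,r] − [p,r] + [p,q]. For instance
  ∂PQR = QR − PR + PQ,
  ∂PRS = RS − PS + PR.
This gives a 6×4 integer matrix of rank 3; reducing to Smith normal form yields diagonal entries (1,1,1).

Reading off H_k = ker ∂_k / im ∂_{k+1}:

  H_0: rank C_0 − rank ∂_1 = 4 − 3 = 1, and the invariant factors of ∂_1 are all 1, so H_0 = Z.
  H_1: rank ker ∂_1 − rank ∂_2 = (6 − 3) − 3 = 0, and the invariant factors of ∂_2 are all 1, so H_1 = 0.
  H_2: rank ker ∂_2 − rank ∂_3 = (4 − 3) − 0 = 1, and there is no ∂_3, so H_2 = Z.

Hence the Betti numbers are b_0 = 1, b_1 = 0, b_2 = 1.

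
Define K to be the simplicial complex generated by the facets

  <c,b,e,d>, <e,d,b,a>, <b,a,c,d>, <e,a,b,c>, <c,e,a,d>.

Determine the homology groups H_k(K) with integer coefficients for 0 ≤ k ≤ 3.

K has 5 vertices, 10 edges, 10 triangles, 5 3-simplices.
rank ∂_0 = 0, rank ∂_1 = 4 ⇒ b_0 = 5 − 0 − 4 = 1; all invariant factors of ∂_1 are 1 so no torsion. So H_0 = Z.
rank ∂_1 = 4, rank ∂_2 = 6 ⇒ b_1 = 10 − 4 − 6 = 0; all invariant factors of ∂_2 are 1 so no torsion. So H_1 = 0.
rank ∂_2 = 6, rank ∂_3 = 4 ⇒ b_2 = 10 − 6 − 4 = 0; all invariant factors of ∂_3 are 1 so no torsion. So H_2 = 0.
rank ∂_3 = 4, rank ∂_4 = 0 ⇒ b_3 = 5 − 4 − 0 = 1. So H_3 = Z.

H_0 = Z,  H_1 = 0,  H_2 = 0,  H_3 = Z.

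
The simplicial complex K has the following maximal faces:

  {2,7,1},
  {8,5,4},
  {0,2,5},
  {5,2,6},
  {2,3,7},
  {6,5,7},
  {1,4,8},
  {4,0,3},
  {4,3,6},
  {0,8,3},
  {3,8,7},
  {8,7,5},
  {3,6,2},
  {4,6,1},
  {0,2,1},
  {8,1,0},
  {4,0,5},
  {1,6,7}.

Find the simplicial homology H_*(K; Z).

Fix the vertex order 0 < 1 < 2 < 3 < 4 < 5 < 6 < 7 < 8 and write every simplex with vertices in increasing order. Then dim K = 2 and the simplices of K are:

  0-simplices (9): [0], [1], [2], [3], [4], [5], [6], [7], [8]
  1-simplices (27): (27 of them)
  2-simplices (18): [0,1,2], [0,1,8], [0,2,5], [0,3,4], [0,3,8], [0,4,5], [1,2,7], [1,4,6], [1,4,8], [1,6,7], [2,3,6], [2,3,7], [2,5,6], [3,4,6], [3,7,8], [4,5,8], [5,6,7], [5,7,8]

Hence C_0 ≅ Z^9, C_1 ≅ Z^27, C_2 ≅ Z^18.

∂_1: C_1 → C_0 sends each edge [p,q] (with p < q) to q − p. For instance
  ∂[1,4] = [4] − [1].
As a 9×27 matrix over Z this has rank 8, with invariant factors (1,1,1,1,1,1,1,1).

The boundary map ∂_2: C_2 → C_1 maps a triangle to the signed sum of its edges. For instance
  ∂[1,4,8] = [4,8] − [1,8] + [1,4],
  ∂[4,5,8] = [5,8] − [4,8] + [4,5].
This gives a 27×18 integer matrix of rank 18; reducing to Smith normal form yields diagonal entries (1,1,1,1,1,1,1,1,1,1,1,1,1,1,1,1,1,2).

From H_k ≅ ker(∂_k) / im(∂_{k+1}) we obtain:

  H_0: rank C_0 − rank ∂_1 = 9 − 8 = 1, and the invariant factors of ∂_1 are all 1, so H_0 ≅ Z.
  H_1: rank ker ∂_1 − rank ∂_2 = (27 − 8) − 18 = 1, and ∂_2 has invariant factor 2 > 1, so H_1 ≅ Z ⊕ Z/2.
  H_2: rank ker ∂_2 − rank ∂_3 = (18 − 18) − 0 = 0, and there is no ∂_3, so H_2 ≅ 0.

(K is a triangulation of the Klein bottle.)

H_0 ≅ Z,  H_1 ≅ Z ⊕ Z/2,  H_2 = 0.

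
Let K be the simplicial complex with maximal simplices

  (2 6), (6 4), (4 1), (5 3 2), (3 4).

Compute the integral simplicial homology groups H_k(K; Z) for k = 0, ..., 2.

H_0 = Z,  H_1 = Z,  H_2 = 0.

Take the total order 1 < 2 < 3 < 4 < 5 < 6 on the vertex set. Then K (dimension 2) consists of the simplices:

  0-simplices (6): [1], [2], [3], [4], [5], [6]
  1-simplices (7): [1,4], [2,3], [2,5], [2,6], [3,4], [3,5], [4,6]
  2-simplices (1): [2,3,5]

Hence C_0 ≅ Z^6, C_1 ≅ Z^7, C_2 ≅ Z^1.

Boundary ∂_1: C_1 → C_0 maps an edge to its endpoints' difference, ∂[p,q] = q − p. For instance
  ∂[2,3] = [3] − [2].
The resulting 6×7 matrix has rank 5, and its Smith normal form has invariant factors (1,1,1,1,1).

∂_2: C_2 → C_1 maps a triangle to the signed sum of its edges. For instance
  ∂[2,3,5] = [3,5] − [2,5] + [2,3].
As a 7×1 matrix over Z this has rank 1, with invariant factors (1).

Reading off H_k = ker ∂_k / im ∂_{k+1}:

  H_0: rank C_0 − rank ∂_1 = 6 − 5 = 1, and the invariant factors of ∂_1 are all 1, so H_0 ≅ Z.
  H_1: rank ker ∂_1 − rank ∂_2 = (7 − 5) − 1 = 1, and the invariant factors of ∂_2 are all 1, so H_1 ≅ Z.
  H_2: rank ker ∂_2 − rank ∂_3 = (1 − 1) − 0 = 0, and there is no ∂_3, so H_2 ≅ 0.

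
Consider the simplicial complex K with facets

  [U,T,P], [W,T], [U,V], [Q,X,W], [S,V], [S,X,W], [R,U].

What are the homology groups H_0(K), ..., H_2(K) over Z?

H_0 ≅ Z,  H_1 ≅ Z,  H_2 = 0.

Take the total order P < Q < R < S < T < U < V < W < X on the vertex set. Then K (dimension 2) consists of the simplices:

  0-simplices (9): P, Q, R, S, T, U, V, W, X
  1-simplices (12): PT, PU, QW, QX, RU, SV, SW, SX, TU, TW, UV, WX
  2-simplices (3): PTU, QWX, SWX

so the chain groups are C_0 ≅ Z^9, C_1 ≅ Z^12, C_2 ≅ Z^3.

Boundary ∂_1: C_1 → C_0 is given by ∂[p,q] = [q] − [p].
As a 9×12 matrix over Z this has rank 8, with invariant factors (1,1,1,1,1,1,1,1).

∂_2: C_2 → C_1 maps a triangle to the signed sum of its edges. For instance
  ∂QWX = WX − QX + QW,
  ∂PTU = TU − PU + PT.
The 12×3 boundary matrix has rank 3 and Smith normal form diag(1,1,1).

Reading off H_k = ker ∂_k / im ∂_{k+1}:

  H_0: rank C_0 − rank ∂_1 = 9 − 8 = 1, and the invariant factors of ∂_1 are all 1, so H_0 ≅ Z.
  H_1: rank ker ∂_1 − rank ∂_2 = (12 − 8) − 3 = 1, and the invariant factors of ∂_2 are all 1, so H_1 ≅ Z.
  H_2: rank ker ∂_2 − rank ∂_3 = (3 − 3) − 0 = 0, and there is no ∂_3, so H_2 ≅ 0.

As a check, the Euler characteristic is 9 − 12 + 3 = 0, which agrees with 1 − 1 + 0 = 0.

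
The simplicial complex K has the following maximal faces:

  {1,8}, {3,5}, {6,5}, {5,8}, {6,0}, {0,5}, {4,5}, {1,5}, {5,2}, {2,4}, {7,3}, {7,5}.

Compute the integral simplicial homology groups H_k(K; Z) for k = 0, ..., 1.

H_0 ≅ Z,  H_1 ≅ Z^4.

K has 9 vertices, 12 edges.
rank ∂_0 = 0, rank ∂_1 = 8 ⇒ b_0 = 9 − 0 − 8 = 1; all invariant factors of ∂_1 are 1 so no torsion. So H_0 ≅ Z.
rank ∂_1 = 8, rank ∂_2 = 0 ⇒ b_1 = 12 − 8 − 0 = 4. So H_1 ≅ Z^4.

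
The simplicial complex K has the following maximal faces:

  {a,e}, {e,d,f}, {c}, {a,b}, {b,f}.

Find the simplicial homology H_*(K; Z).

Take the total order a < b < c < d < e < f on the vertex set. Then K (dimension 2) consists of the simplices:

  0-simplices (6): a, b, c, d, e, f
  1-simplices (6): ab, ae, bf, de, df, ef
  2-simplices (1): def

so the chain groups are C_0 ≅ Z^6, C_1 ≅ Z^6, C_2 ≅ Z^1.

∂_1: C_1 → C_0 maps an edge to its endpoints' difference, ∂[p,q] = q − p.
As a 6×6 matrix over Z this has rank 4, with invariant factors (1,1,1,1).

Boundary ∂_2: C_2 → C_1 maps a triangle to the signed sum of its edges. For instance
  ∂def = ef − df + de.
The resulting 6×1 matrix has rank 1, and its Smith normal form has invariant factors (1).

From H_k ≅ ker(∂_k) / im(∂_{k+1}) we obtain:

  H_0: rank C_0 − rank ∂_1 = 6 − 4 = 2, and the invariant factors of ∂_1 are all 1, so H_0 ≅ Z^2.
  H_1: rank ker ∂_1 − rank ∂_2 = (6 − 4) − 1 = 1, and the invariant factors of ∂_2 are all 1, so H_1 ≅ Z.
  H_2: rank ker ∂_2 − rank ∂_3 = (1 − 1) − 0 = 0, and there is no ∂_3, so H_2 ≅ 0.

H_0 = Z^2,  H_1 = Z,  H_2 = 0.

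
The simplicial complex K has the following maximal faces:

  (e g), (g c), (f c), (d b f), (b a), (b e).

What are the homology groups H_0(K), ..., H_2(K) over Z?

H_0 = Z,  H_1 = Z,  H_2 = 0.

Order the vertices as a < b < c < d < e < f < g. Listing each simplex with vertices in this order, K has dimension 2 with simplices:

  0-simplices (7): a, b, c, d, e, f, g
  1-simplices (8): ab, bd, be, bf, cf, cg, df, eg
  2-simplices (1): bdf

Hence C_0 ≅ Z^7, C_1 ≅ Z^8, C_2 ≅ Z^1.

The boundary map ∂_1: C_1 → C_0 maps an edge to its endpoints' difference, ∂[p,q] = q − p. For instance
  ∂cf = f − c.
As a 7×8 matrix over Z this has rank 6, with invariant factors (1,1,1,1,1,1).

∂_2: C_2 → C_1 acts by ∂[p,q,r] = [q,r] − [p,r] + [p,q]. For instance
  ∂bdf = df − bf + bd.
The resulting 8×1 matrix has rank 1, and its Smith normal form has invariant factors (1).

Reading off H_k = ker ∂_k / im ∂_{k+1}:

  H_0: rank C_0 − rank ∂_1 = 7 − 6 = 1, and the invariant factors of ∂_1 are all 1, so H_0 ≅ Z.
  H_1: rank ker ∂_1 − rank ∂_2 = (8 − 6) − 1 = 1, and the invariant factors of ∂_2 are all 1, so H_1 ≅ Z.
  H_2: rank ker ∂_2 − rank ∂_3 = (1 − 1) − 0 = 0, and there is no ∂_3, so H_2 ≅ 0.

As a check, the Euler characteristic is 7 − 8 + 1 = 0, which agrees with 1 − 1 + 0 = 0.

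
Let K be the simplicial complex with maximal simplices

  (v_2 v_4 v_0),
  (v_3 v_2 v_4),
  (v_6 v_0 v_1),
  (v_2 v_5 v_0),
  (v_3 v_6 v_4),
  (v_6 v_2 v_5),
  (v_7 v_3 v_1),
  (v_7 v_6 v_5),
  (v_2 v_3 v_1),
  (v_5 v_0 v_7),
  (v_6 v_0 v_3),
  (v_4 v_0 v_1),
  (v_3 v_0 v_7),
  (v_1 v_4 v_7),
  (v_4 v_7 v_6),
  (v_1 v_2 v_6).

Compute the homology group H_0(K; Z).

H_0 ≅ Z.

Fix the vertex order v_0 < v_1 < v_2 < v_3 < v_4 < v_5 < v_6 < v_7 and write every simplex with vertices in increasing order. Then dim K = 2 and the simplices of K are:

  0-simplices (8): [v_0], [v_1], [v_2], [v_3], [v_4], [v_5], [v_6], [v_7]
  1-simplices (24): (24 of them)
  2-simplices (16): (16 of them)

giving chain groups C_0 ≅ Z^8, C_1 ≅ Z^24, C_2 ≅ Z^16.

∂_1: C_1 → C_0 is given by ∂[p,q] = [q] − [p]. For instance
  ∂[v_3,v_4] = [v_4] − [v_3].
The resulting 8×24 matrix has rank 7, and its Smith normal form has invariant factors (1,1,1,1,1,1,1).

∂_2: C_2 → C_1 sends each 2-simplex [p,q,r] to [q,r] − [p,r] + [p,q]. For instance
  ∂[v_0,v_3,v_7] = [v_3,v_7] − [v_0,v_7] + [v_0,v_3],
  ∂[v_0,v_1,v_6] = [v_1,v_6] − [v_0,v_6] + [v_0,v_1].
The 24×16 boundary matrix has rank 15 and Smith normal form diag(1,1,1,1,1,1,1,1,1,1,1,1,1,1,1).

Reading off H_k = ker ∂_k / im ∂_{k+1}:

  H_0: rank C_0 − rank ∂_1 = 8 − 7 = 1, and the invariant factors of ∂_1 are all 1, so H_0 ≅ Z.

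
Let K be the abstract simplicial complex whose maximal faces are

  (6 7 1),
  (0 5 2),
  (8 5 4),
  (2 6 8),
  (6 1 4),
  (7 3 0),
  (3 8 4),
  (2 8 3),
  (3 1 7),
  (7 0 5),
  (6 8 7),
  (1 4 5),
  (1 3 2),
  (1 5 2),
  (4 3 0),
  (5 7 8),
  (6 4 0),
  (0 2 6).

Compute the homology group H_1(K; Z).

H_1 = Z^2.

Fix the vertex order 0 < 1 < 2 < 3 < 4 < 5 < 6 < 7 < 8 and write every simplex with vertices in increasing order. Then dim K = 2 and the simplices of K are:

  0-simplices (9): [0], [1], [2], [3], [4], [5], [6], [7], [8]
  1-simplices (27): (27 of them)
  2-simplices (18): [0,2,5], [0,2,6], [0,3,4], [0,3,7], [0,4,6], [0,5,7], [1,2,3], [1,2,5], [1,3,7], [1,4,5], [1,4,6], [1,6,7], [2,3,8], [2,6,8], [3,4,8], [4,5,8], [5,7,8], [6,7,8]

so the chain groups are C_0 ≅ Z^9, C_1 ≅ Z^27, C_2 ≅ Z^18.

∂_1: C_1 → C_0 maps an edge to its endpoints' difference, ∂[p,q] = q − p.
As a 9×27 matrix over Z this has rank 8, with invariant factors (1,1,1,1,1,1,1,1).

Boundary ∂_2: C_2 → C_1 sends each 2-simplex [p,q,r] to [q,r] − [p,r] + [p,q]. For instance
  ∂[1,2,3] = [2,3] − [1,3] + [1,2],
  ∂[0,3,4] = [3,4] − [0,4] + [0,3].
The resulting 27×18 matrix has rank 17, and its Smith normal form has invariant factors (1,1,1,1,1,1,1,1,1,1,1,1,1,1,1,1,1).

Now H_k = ker ∂_k / im ∂_{k+1}, so:

  H_1: rank ker ∂_1 − rank ∂_2 = (27 − 8) − 17 = 2, and the invariant factors of ∂_2 are all 1, so H_1 ≅ Z^2.

(K is a triangulation of the torus T^2.)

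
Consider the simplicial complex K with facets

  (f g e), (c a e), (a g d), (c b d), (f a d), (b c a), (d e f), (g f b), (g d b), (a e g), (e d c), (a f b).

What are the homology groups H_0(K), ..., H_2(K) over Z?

H_0 = Z,  H_1 = Z/2,  H_2 = 0.

Fix the vertex order a < b < c < d < e < f < g and write every simplex with vertices in increasing order. Then dim K = 2 and the simplices of K are:

  0-simplices (7): a, b, c, d, e, f, g
  1-simplices (18): ab, ac, ad, ae, af, ag, bc, bd, bf, bg, cd, ce, de, df, dg, ef, eg, fg
  2-simplices (12): abc, abf, ace, adf, adg, aeg, bcd, bdg, bfg, cde, def, efg

Hence C_0 ≅ Z^7, C_1 ≅ Z^18, C_2 ≅ Z^12.

The boundary map ∂_1: C_1 → C_0 maps an edge to its endpoints' difference, ∂[p,q] = q − p.
This gives a 7×18 integer matrix of rank 6; reducing to Smith normal form yields diagonal entries (1,1,1,1,1,1).

∂_2: C_2 → C_1 maps a triangle to the signed sum of its edges. For instance
  ∂abf = bf − af + ab,
  ∂cde = de − ce + cd.
The 18×12 boundary matrix has rank 12 and Smith normal form diag(1,1,1,1,1,1,1,1,1,1,1,2).

Computing H_k = (kernel of ∂_k) / (image of ∂_{k+1}):

  H_0: rank C_0 − rank ∂_1 = 7 − 6 = 1, and the invariant factors of ∂_1 are all 1, so H_0 ≅ Z.
  H_1: rank ker ∂_1 − rank ∂_2 = (18 − 6) − 12 = 0, and ∂_2 has invariant factor 2 > 1, so H_1 ≅ Z/2.
  H_2: rank ker ∂_2 − rank ∂_3 = (12 − 12) − 0 = 0, and there is no ∂_3, so H_2 ≅ 0.

As a check, the Euler characteristic is 7 − 18 + 12 = 1, which agrees with 1 − 0 + 0 = 1.
(K is a triangulation of the real projective plane RP^2.)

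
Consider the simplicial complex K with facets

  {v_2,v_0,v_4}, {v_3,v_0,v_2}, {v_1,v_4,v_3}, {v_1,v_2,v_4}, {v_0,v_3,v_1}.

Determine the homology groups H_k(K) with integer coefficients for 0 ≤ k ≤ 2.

H_0 ≅ Z,  H_1 ≅ Z,  H_2 = 0.

Fix the vertex order v_0 < v_1 < v_2 < v_3 < v_4 and write every simplex with vertices in increasing order. Then dim K = 2 and the simplices of K are:

  0-simplices (5): [v_0], [v_1], [v_2], [v_3], [v_4]
  1-simplices (10): [v_0,v_1], [v_0,v_2], [v_0,v_3], [v_0,v_4], [v_1,v_2], [v_1,v_3], [v_1,v_4], [v_2,v_3], [v_2,v_4], [v_3,v_4]
  2-simplices (5): [v_0,v_1,v_3], [v_0,v_2,v_3], [v_0,v_2,v_4], [v_1,v_2,v_4], [v_1,v_3,v_4]

so the chain groups are C_0 ≅ Z^5, C_1 ≅ Z^10, C_2 ≅ Z^5.

∂_1: C_1 → C_0 is given by ∂[p,q] = [q] − [p]. For instance
  ∂[v_0,v_3] = [v_3] − [v_0].
As a 5×10 matrix over Z this has rank 4, with invariant factors (1,1,1,1).

The boundary map ∂_2: C_2 → C_1 maps a triangle to the signed sum of its edges. For instance
  ∂[v_0,v_2,v_3] = [v_2,v_3] − [v_0,v_3] + [v_0,v_2],
  ∂[v_0,v_1,v_3] = [v_1,v_3] − [v_0,v_3] + [v_0,v_1].
As a 10×5 matrix over Z this has rank 5, with invariant factors (1,1,1,1,1).

Computing H_k = (kernel of ∂_k) / (image of ∂_{k+1}):

  H_0: rank C_0 − rank ∂_1 = 5 − 4 = 1, and the invariant factors of ∂_1 are all 1, so H_0 = Z.
  H_1: rank ker ∂_1 − rank ∂_2 = (10 − 4) − 5 = 1, and the invariant factors of ∂_2 are all 1, so H_1 = Z.
  H_2: rank ker ∂_2 − rank ∂_3 = (5 − 5) − 0 = 0, and there is no ∂_3, so H_2 = 0.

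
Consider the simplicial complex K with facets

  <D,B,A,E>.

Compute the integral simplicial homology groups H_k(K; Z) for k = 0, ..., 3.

H_0 = Z,  H_1 = 0,  H_2 = 0,  H_3 = 0.

We work with the vertex ordering A < B < D < E. The simplices of K, each written with vertices in increasing order, are:

  0-simplices (4): A, B, D, E
  1-simplices (6): AB, AD, AE, BD, BE, DE
  2-simplices (4): ABD, ABE, ADE, BDE
  3-simplices (1): ABDE

giving chain groups C_0 ≅ Z^4, C_1 ≅ Z^6, C_2 ≅ Z^4, C_3 ≅ Z^1.

∂_1: C_1 → C_0 sends each edge [p,q] (with p < q) to q − p.
This gives a 4×6 integer matrix of rank 3; reducing to Smith normal form yields diagonal entries (1,1,1).

Boundary ∂_2: C_2 → C_1 acts by ∂[p,q,r] = [q,r] − [p,r] + [p,q]. For instance
  ∂BDE = DE − BE + BD,
  ∂ABE = BE − AE + AB.
As a 6×4 matrix over Z this has rank 3, with invariant factors (1,1,1).

Boundary ∂_3: C_3 → C_2 sends each 3-simplex σ to the alternating sum Σ_i (−1)^i (σ with its i-th vertex removed). For instance
  ∂ABDE = BDE − ADE + ABE − ABD.
As a 4×1 matrix over Z this has rank 1, with invariant factors (1).

From H_k ≅ ker(∂_k) / im(∂_{k+1}) we obtain:

  H_0: rank C_0 − rank ∂_1 = 4 − 3 = 1, and the invariant factors of ∂_1 are all 1, so H_0 ≅ Z.
  H_1: rank ker ∂_1 − rank ∂_2 = (6 − 3) − 3 = 0, and the invariant factors of ∂_2 are all 1, so H_1 ≅ 0.
  H_2: rank ker ∂_2 − rank ∂_3 = (4 − 3) − 1 = 0, and the invariant factors of ∂_3 are all 1, so H_2 ≅ 0.
  H_3: rank ker ∂_3 − rank ∂_4 = (1 − 1) − 0 = 0, and there is no ∂_4, so H_3 ≅ 0.

(K is a triangulation of the 3-simplex.)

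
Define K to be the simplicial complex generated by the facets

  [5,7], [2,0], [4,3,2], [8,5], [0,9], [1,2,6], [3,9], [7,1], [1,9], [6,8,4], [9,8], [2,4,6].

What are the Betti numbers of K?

b_0 = 1, b_1 = 4, b_2 = 0.

Take the total order 0 < 1 < 2 < 3 < 4 < 5 < 6 < 7 < 8 < 9 on the vertex set. Then K (dimension 2) consists of the simplices:

  0-simplices (10): [0], [1], [2], [3], [4], [5], [6], [7], [8], [9]
  1-simplices (17): [0,2], [0,9], [1,2], [1,6], [1,7], [1,9], [2,3], [2,4], [2,6], [3,4], [3,9], [4,6], [4,8], [5,7], [5,8], [6,8], [8,9]
  2-simplices (4): [1,2,6], [2,3,4], [2,4,6], [4,6,8]

Hence C_0 ≅ Z^10, C_1 ≅ Z^17, C_2 ≅ Z^4.

Boundary ∂_1: C_1 → C_0 is given by ∂[p,q] = [q] − [p].
The 10×17 boundary matrix has rank 9 and Smith normal form diag(1,1,1,1,1,1,1,1,1).

∂_2: C_2 → C_1 maps a triangle to the signed sum of its edges. For instance
  ∂[4,6,8] = [6,8] − [4,8] + [4,6],
  ∂[2,3,4] = [3,4] − [2,4] + [2,3].
The resulting 17×4 matrix has rank 4, and its Smith normal form has invariant factors (1,1,1,1).

Computing H_k = (kernel of ∂_k) / (image of ∂_{k+1}):

  H_0: rank C_0 − rank ∂_1 = 10 − 9 = 1, and the invariant factors of ∂_1 are all 1, so H_0 ≅ Z.
  H_1: rank ker ∂_1 − rank ∂_2 = (17 − 9) − 4 = 4, and the invariant factors of ∂_2 are all 1, so H_1 ≅ Z^4.
  H_2: rank ker ∂_2 − rank ∂_3 = (4 − 4) − 0 = 0, and there is no ∂_3, so H_2 ≅ 0.

Hence the Betti numbers are b_0 = 1, b_1 = 4, b_2 = 0.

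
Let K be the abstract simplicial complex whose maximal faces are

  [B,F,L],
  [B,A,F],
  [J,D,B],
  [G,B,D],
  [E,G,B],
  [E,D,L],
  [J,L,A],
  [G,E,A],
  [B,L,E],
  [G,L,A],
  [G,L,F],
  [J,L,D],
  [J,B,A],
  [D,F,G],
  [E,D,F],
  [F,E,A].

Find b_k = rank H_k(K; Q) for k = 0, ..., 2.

Take the total order A < B < D < E < F < G < J < L on the vertex set. Then K (dimension 2) consists of the simplices:

  0-simplices (8): A, B, D, E, F, G, J, L
  1-simplices (24): AB, AE, AF, AG, AJ, AL, BD, BE, BF, BG, BJ, BL, DE, DF, DG, DJ, DL, EF, EG, EL, FG, FL, GL, JL
  2-simplices (16): ABF, ABJ, AEF, AEG, AGL, AJL, BDG, BDJ, BEG, BEL, BFL, DEF, DEL, DFG, DJL, FGL

so the chain groups are C_0 ≅ Z^8, C_1 ≅ Z^24, C_2 ≅ Z^16.

The boundary map ∂_1: C_1 → C_0 is given by ∂[p,q] = [q] − [p].
This gives a 8×24 integer matrix of rank 7; reducing to Smith normal form yields diagonal entries (1,1,1,1,1,1,1).

The boundary map ∂_2: C_2 → C_1 maps a triangle to the signed sum of its edges. For instance
  ∂DEF = EF − DF + DE,
  ∂AEG = EG − AG + AE.
The 24×16 boundary matrix has rank 15 and Smith normal form diag(1,1,1,1,1,1,1,1,1,1,1,1,1,1,1).

From H_k ≅ ker(∂_k) / im(∂_{k+1}) we obtain:

  H_0: rank C_0 − rank ∂_1 = 8 − 7 = 1, and the invariant factors of ∂_1 are all 1, so H_0 ≅ Z.
  H_1: rank ker ∂_1 − rank ∂_2 = (24 − 7) − 15 = 2, and the invariant factors of ∂_2 are all 1, so H_1 ≅ Z^2.
  H_2: rank ker ∂_2 − rank ∂_3 = (16 − 15) − 0 = 1, and there is no ∂_3, so H_2 ≅ Z.

Hence the Betti numbers are b_0 = 1, b_1 = 2, b_2 = 1.

b_0 = 1, b_1 = 2, b_2 = 1.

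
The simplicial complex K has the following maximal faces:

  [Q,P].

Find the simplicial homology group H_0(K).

Order the vertices as P < Q. Listing each simplex with vertices in this order, K has dimension 1 with simplices:

  0-simplices (2): P, Q
  1-simplices (1): PQ

so the chain groups are C_0 ≅ Z^2, C_1 ≅ Z^1.

Boundary ∂_1: C_1 → C_0 sends each edge [p,q] (with p < q) to q − p. For instance
  ∂PQ = Q − P.
The resulting 2×1 matrix has rank 1, and its Smith normal form has invariant factors (1).

Computing H_k = (kernel of ∂_k) / (image of ∂_{k+1}):

  H_0: rank C_0 − rank ∂_1 = 2 − 1 = 1, and the invariant factors of ∂_1 are all 1, so H_0 = Z.

H_0 = Z.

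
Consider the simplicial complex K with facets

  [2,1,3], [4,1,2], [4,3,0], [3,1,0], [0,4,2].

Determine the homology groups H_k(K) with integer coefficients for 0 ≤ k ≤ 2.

Order the vertices as 0 < 1 < 2 < 3 < 4. Listing each simplex with vertices in this order, K has dimension 2 with simplices:

  0-simplices (5): [0], [1], [2], [3], [4]
  1-simplices (10): [0,1], [0,2], [0,3], [0,4], [1,2], [1,3], [1,4], [2,3], [2,4], [3,4]
  2-simplices (5): [0,1,3], [0,2,4], [0,3,4], [1,2,3], [1,2,4]

Hence C_0 ≅ Z^5, C_1 ≅ Z^10, C_2 ≅ Z^5.

Boundary ∂_1: C_1 → C_0 sends each edge [p,q] (with p < q) to q − p.
The 5×10 boundary matrix has rank 4 and Smith normal form diag(1,1,1,1).

Boundary ∂_2: C_2 → C_1 sends each 2-simplex [p,q,r] to [q,r] − [p,r] + [p,q]. For instance
  ∂[1,2,3] = [2,3] − [1,3] + [1,2],
  ∂[0,2,4] = [2,4] − [0,4] + [0,2].
As a 10×5 matrix over Z this has rank 5, with invariant factors (1,1,1,1,1).

Computing H_k = (kernel of ∂_k) / (image of ∂_{k+1}):

  H_0: rank C_0 − rank ∂_1 = 5 − 4 = 1, and the invariant factors of ∂_1 are all 1, so H_0 = Z.
  H_1: rank ker ∂_1 − rank ∂_2 = (10 − 4) − 5 = 1, and the invariant factors of ∂_2 are all 1, so H_1 = Z.
  H_2: rank ker ∂_2 − rank ∂_3 = (5 − 5) − 0 = 0, and there is no ∂_3, so H_2 = 0.

As a check, the Euler characteristic is 5 − 10 + 5 = 0, which agrees with 1 − 1 + 0 = 0.

H_0 ≅ Z,  H_1 ≅ Z,  H_2 = 0.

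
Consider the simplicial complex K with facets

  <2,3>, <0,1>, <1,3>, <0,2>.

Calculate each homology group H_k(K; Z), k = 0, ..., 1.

H_0 ≅ Z,  H_1 ≅ Z.

Fix the vertex order 0 < 1 < 2 < 3 and write every simplex with vertices in increasing order. Then dim K = 1 and the simplices of K are:

  0-simplices (4): [0], [1], [2], [3]
  1-simplices (4): [0,1], [0,2], [1,3], [2,3]

giving chain groups C_0 ≅ Z^4, C_1 ≅ Z^4.

∂_1: C_1 → C_0 sends each edge [p,q] (with p < q) to q − p.
The resulting 4×4 matrix has rank 3, and its Smith normal form has invariant factors (1,1,1).

Reading off H_k = ker ∂_k / im ∂_{k+1}:

  H_0: rank C_0 − rank ∂_1 = 4 − 3 = 1, and the invariant factors of ∂_1 are all 1, so H_0 ≅ Z.
  H_1: rank ker ∂_1 − rank ∂_2 = (4 − 3) − 0 = 1, and there is no ∂_2, so H_1 ≅ Z.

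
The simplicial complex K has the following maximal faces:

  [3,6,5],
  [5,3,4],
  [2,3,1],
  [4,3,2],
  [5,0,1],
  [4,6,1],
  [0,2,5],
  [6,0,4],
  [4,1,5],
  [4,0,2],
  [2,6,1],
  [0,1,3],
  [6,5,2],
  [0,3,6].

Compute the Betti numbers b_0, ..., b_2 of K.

b_0 = 1, b_1 = 2, b_2 = 1.

Fix the vertex order 0 < 1 < 2 < 3 < 4 < 5 < 6 and write every simplex with vertices in increasing order. Then dim K = 2 and the simplices of K are:

  0-simplices (7): [0], [1], [2], [3], [4], [5], [6]
  1-simplices (21): [0,1], [0,2], [0,3], [0,4], [0,5], [0,6], [1,2], [1,3], [1,4], [1,5], [1,6], [2,3], [2,4], [2,5], [2,6], [3,4], [3,5], [3,6], [4,5], [4,6], [5,6]
  2-simplices (14): [0,1,3], [0,1,5], [0,2,4], [0,2,5], [0,3,6], [0,4,6], [1,2,3], [1,2,6], [1,4,5], [1,4,6], [2,3,4], [2,5,6], [3,4,5], [3,5,6]

so the chain groups are C_0 ≅ Z^7, C_1 ≅ Z^21, C_2 ≅ Z^14.

∂_1: C_1 → C_0 sends each edge [p,q] (with p < q) to q − p. For instance
  ∂[0,2] = [2] − [0].
This gives a 7×21 integer matrix of rank 6; reducing to Smith normal form yields diagonal entries (1,1,1,1,1,1).

∂_2: C_2 → C_1 maps a triangle to the signed sum of its edges. For instance
  ∂[0,4,6] = [4,6] − [0,6] + [0,4],
  ∂[1,4,6] = [4,6] − [1,6] + [1,4].
As a 21×14 matrix over Z this has rank 13, with invariant factors (1,1,1,1,1,1,1,1,1,1,1,1,1).

Reading off H_k = ker ∂_k / im ∂_{k+1}:

  H_0: rank C_0 − rank ∂_1 = 7 − 6 = 1, and the invariant factors of ∂_1 are all 1, so H_0 = Z.
  H_1: rank ker ∂_1 − rank ∂_2 = (21 − 6) − 13 = 2, and the invariant factors of ∂_2 are all 1, so H_1 = Z^2.
  H_2: rank ker ∂_2 − rank ∂_3 = (14 − 13) − 0 = 1, and there is no ∂_3, so H_2 = Z.

Hence the Betti numbers are b_0 = 1, b_1 = 2, b_2 = 1.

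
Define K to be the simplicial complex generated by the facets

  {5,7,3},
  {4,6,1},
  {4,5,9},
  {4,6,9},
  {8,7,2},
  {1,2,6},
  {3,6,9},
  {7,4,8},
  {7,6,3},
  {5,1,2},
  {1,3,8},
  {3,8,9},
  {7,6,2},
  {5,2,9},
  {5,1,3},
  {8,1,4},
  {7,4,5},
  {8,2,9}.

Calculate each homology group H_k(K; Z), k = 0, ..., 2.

H_0 = Z,  H_1 = Z^2,  H_2 = Z.

Take the total order 1 < 2 < 3 < 4 < 5 < 6 < 7 < 8 < 9 on the vertex set. Then K (dimension 2) consists of the simplices:

  0-simplices (9): [1], [2], [3], [4], [5], [6], [7], [8], [9]
  1-simplices (27): (27 of them)
  2-simplices (18): [1,2,5], [1,2,6], [1,3,5], [1,3,8], [1,4,6], [1,4,8], [2,5,9], [2,6,7], [2,7,8], [2,8,9], [3,5,7], [3,6,7], [3,6,9], [3,8,9], [4,5,7], [4,5,9], [4,6,9], [4,7,8]

so the chain groups are C_0 ≅ Z^9, C_1 ≅ Z^27, C_2 ≅ Z^18.

∂_1: C_1 → C_0 maps an edge to its endpoints' difference, ∂[p,q] = q − p.
As a 9×27 matrix over Z this has rank 8, with invariant factors (1,1,1,1,1,1,1,1).

∂_2: C_2 → C_1 sends each 2-simplex [p,q,r] to [q,r] − [p,r] + [p,q]. For instance
  ∂[1,3,8] = [3,8] − [1,8] + [1,3],
  ∂[4,6,9] = [6,9] − [4,9] + [4,6].
As a 27×18 matrix over Z this has rank 17, with invariant factors (1,1,1,1,1,1,1,1,1,1,1,1,1,1,1,1,1).

Reading off H_k = ker ∂_k / im ∂_{k+1}:

  H_0: rank C_0 − rank ∂_1 = 9 − 8 = 1, and the invariant factors of ∂_1 are all 1, so H_0 = Z.
  H_1: rank ker ∂_1 − rank ∂_2 = (27 − 8) − 17 = 2, and the invariant factors of ∂_2 are all 1, so H_1 = Z^2.
  H_2: rank ker ∂_2 − rank ∂_3 = (18 − 17) − 0 = 1, and there is no ∂_3, so H_2 = Z.

As a check, the Euler characteristic is 9 − 27 + 18 = 0, which agrees with 1 − 2 + 1 = 0.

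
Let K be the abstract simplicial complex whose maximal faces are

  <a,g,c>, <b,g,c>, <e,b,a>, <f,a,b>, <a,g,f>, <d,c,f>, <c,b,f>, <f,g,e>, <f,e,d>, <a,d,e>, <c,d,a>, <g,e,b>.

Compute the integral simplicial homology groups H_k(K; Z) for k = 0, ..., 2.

We work with the vertex ordering a < b < c < d < e < f < g. The simplices of K, each written with vertices in increasing order, are:

  0-simplices (7): a, b, c, d, e, f, g
  1-simplices (18): ab, ac, ad, ae, af, ag, bc, be, bf, bg, cd, cf, cg, de, df, ef, eg, fg
  2-simplices (12): abe, abf, acd, acg, ade, afg, bcf, bcg, beg, cdf, def, efg

giving chain groups C_0 ≅ Z^7, C_1 ≅ Z^18, C_2 ≅ Z^12.

The boundary map ∂_1: C_1 → C_0 is given by ∂[p,q] = [q] − [p].
As a 7×18 matrix over Z this has rank 6, with invariant factors (1,1,1,1,1,1).

The boundary map ∂_2: C_2 → C_1 acts by ∂[p,q,r] = [q,r] − [p,r] + [p,q]. For instance
  ∂acd = cd − ad + ac,
  ∂ade = de − ae + ad.
As a 18×12 matrix over Z this has rank 12, with invariant factors (1,1,1,1,1,1,1,1,1,1,1,2).

Reading off H_k = ker ∂_k / im ∂_{k+1}:

  H_0: rank C_0 − rank ∂_1 = 7 − 6 = 1, and the invariant factors of ∂_1 are all 1, so H_0 = Z.
  H_1: rank ker ∂_1 − rank ∂_2 = (18 − 6) − 12 = 0, and ∂_2 has invariant factor 2 > 1, so H_1 = Z/2.
  H_2: rank ker ∂_2 − rank ∂_3 = (12 − 12) − 0 = 0, and there is no ∂_3, so H_2 = 0.

(K is a triangulation of the real projective plane RP^2.)

H_0 ≅ Z,  H_1 ≅ Z/2,  H_2 = 0.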